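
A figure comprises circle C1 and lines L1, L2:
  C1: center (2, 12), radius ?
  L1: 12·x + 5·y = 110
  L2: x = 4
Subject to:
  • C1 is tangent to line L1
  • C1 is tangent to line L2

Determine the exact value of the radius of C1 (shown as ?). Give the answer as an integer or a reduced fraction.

2

1. [C1‖L1]  r_C1² − 4 = 0  ⇒  r_C1 = 2 (r>0 drops 1)
2. [C1‖L2]  r_C1² − 4 = 0  ⇒  r_C1 = 2 (r>0 drops 1)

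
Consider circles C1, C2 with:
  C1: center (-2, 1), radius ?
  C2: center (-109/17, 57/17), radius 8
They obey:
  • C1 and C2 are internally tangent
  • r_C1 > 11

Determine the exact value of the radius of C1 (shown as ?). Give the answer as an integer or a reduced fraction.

13

1. [int C1,C2]  r_C1² − 16r_C1 + 39 = 0  ⇒  r_C1 = 3 or 13
2. given r_C1 > 11: keep 13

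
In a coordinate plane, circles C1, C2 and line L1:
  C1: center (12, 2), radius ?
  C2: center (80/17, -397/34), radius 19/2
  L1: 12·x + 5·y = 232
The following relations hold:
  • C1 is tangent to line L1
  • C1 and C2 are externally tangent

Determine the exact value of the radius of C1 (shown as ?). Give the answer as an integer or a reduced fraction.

1. [C1‖L1]  r_C1² − 36 = 0  ⇒  r_C1 = 6 (r>0 drops 1)
2. [ext C1·C2]  r_C1² + 19r_C1 − 150 = 0  ⇒  r_C1 = 6 (r>0 drops 1)

6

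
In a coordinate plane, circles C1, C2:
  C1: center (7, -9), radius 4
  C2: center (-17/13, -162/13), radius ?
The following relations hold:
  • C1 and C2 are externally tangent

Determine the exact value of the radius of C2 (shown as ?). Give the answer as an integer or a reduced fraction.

1. [ext C1·C2]  r_C2² + 8r_C2 − 65 = 0  ⇒  r_C2 = 5 (r>0 drops 1)

5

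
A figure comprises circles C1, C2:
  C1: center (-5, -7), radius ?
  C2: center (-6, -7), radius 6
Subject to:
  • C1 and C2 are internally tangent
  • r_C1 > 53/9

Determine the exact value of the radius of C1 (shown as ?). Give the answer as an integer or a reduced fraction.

7

1. [int C1,C2]  r_C1² − 12r_C1 + 35 = 0  ⇒  r_C1 = 5 or 7
2. given r_C1 > 53/9: keep 7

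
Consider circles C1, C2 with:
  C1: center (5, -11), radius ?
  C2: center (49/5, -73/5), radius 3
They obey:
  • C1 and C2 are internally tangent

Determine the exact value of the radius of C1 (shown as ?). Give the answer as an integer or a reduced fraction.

9

1. [int C1,C2]  r_C1² − 6r_C1 − 27 = 0  ⇒  r_C1 = 9 (r>0 drops 1)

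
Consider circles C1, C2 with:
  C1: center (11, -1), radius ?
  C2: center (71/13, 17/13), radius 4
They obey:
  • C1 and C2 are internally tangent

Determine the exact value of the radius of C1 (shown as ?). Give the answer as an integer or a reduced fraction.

10

1. [int C1,C2]  r_C1² − 8r_C1 − 20 = 0  ⇒  r_C1 = 10 (r>0 drops 1)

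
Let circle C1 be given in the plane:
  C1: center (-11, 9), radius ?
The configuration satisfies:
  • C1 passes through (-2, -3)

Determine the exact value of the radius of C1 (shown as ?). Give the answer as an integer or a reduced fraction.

1. [C1∋P]  r_C1² − 225 = 0  ⇒  r_C1 = 15 (r>0 drops 1)

15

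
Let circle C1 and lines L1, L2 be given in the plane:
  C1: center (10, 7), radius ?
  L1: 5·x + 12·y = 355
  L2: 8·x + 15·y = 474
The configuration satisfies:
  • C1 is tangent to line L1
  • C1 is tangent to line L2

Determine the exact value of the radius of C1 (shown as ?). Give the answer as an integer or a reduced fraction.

1. [C1‖L1]  r_C1² − 289 = 0  ⇒  r_C1 = 17 (r>0 drops 1)
2. [C1‖L2]  r_C1² − 289 = 0  ⇒  r_C1 = 17 (r>0 drops 1)

17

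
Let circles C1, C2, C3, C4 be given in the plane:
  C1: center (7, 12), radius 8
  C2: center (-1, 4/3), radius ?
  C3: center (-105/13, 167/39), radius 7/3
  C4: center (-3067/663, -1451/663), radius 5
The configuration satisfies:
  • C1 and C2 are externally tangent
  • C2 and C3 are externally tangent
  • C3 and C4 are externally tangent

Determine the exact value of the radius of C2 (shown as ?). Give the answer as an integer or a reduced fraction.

16/3

1. [ext C1·C2]  r_C2² + 16r_C2 − 1024/9 = 0  ⇒  r_C2 = 16/3 (r>0 drops 1)
2. [ext C2·C3]  r_C2² + (14/3)r_C2 − 160/3 = 0  ⇒  r_C2 = 16/3 (r>0 drops 1)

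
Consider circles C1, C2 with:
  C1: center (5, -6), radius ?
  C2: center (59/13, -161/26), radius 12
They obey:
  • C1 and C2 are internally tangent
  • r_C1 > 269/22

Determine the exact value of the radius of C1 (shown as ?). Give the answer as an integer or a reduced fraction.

25/2

1. [int C1,C2]  r_C1² − 24r_C1 + 575/4 = 0  ⇒  r_C1 = 23/2 or 25/2
2. given r_C1 > 269/22: keep 25/2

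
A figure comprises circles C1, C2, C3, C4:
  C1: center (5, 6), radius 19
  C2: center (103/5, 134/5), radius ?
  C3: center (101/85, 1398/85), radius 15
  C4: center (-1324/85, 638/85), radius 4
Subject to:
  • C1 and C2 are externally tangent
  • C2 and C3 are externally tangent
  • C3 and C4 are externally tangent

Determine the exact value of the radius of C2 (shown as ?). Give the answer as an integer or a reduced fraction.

7

1. [ext C1·C2]  r_C2² + 38r_C2 − 315 = 0  ⇒  r_C2 = 7 (r>0 drops 1)
2. [ext C2·C3]  r_C2² + 30r_C2 − 259 = 0  ⇒  r_C2 = 7 (r>0 drops 1)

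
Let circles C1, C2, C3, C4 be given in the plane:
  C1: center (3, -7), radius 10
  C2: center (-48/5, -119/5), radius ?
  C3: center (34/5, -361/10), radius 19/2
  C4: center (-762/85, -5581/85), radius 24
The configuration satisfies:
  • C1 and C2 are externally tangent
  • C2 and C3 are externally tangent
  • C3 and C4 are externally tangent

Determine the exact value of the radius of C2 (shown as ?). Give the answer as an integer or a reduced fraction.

11

1. [ext C1·C2]  r_C2² + 20r_C2 − 341 = 0  ⇒  r_C2 = 11 (r>0 drops 1)
2. [ext C2·C3]  r_C2² + 19r_C2 − 330 = 0  ⇒  r_C2 = 11 (r>0 drops 1)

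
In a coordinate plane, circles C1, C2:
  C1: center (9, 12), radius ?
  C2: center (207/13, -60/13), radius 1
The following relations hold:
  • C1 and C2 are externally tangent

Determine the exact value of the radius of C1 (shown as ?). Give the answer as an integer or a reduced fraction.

1. [ext C1·C2]  r_C1² + 2r_C1 − 323 = 0  ⇒  r_C1 = 17 (r>0 drops 1)

17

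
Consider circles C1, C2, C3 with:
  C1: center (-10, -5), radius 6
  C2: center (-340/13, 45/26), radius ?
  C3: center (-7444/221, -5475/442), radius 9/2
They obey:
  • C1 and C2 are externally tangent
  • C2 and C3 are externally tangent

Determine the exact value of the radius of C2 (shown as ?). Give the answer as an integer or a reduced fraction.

23/2

1. [ext C1·C2]  r_C2² + 12r_C2 − 1081/4 = 0  ⇒  r_C2 = 23/2 (r>0 drops 1)
2. [ext C2·C3]  r_C2² + 9r_C2 − 943/4 = 0  ⇒  r_C2 = 23/2 (r>0 drops 1)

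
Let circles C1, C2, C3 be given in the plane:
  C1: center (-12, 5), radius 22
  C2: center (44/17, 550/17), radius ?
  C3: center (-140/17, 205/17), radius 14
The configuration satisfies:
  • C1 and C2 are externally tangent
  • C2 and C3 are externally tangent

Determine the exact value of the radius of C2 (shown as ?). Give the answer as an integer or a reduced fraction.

9

1. [ext C1·C2]  r_C2² + 44r_C2 − 477 = 0  ⇒  r_C2 = 9 (r>0 drops 1)
2. [ext C2·C3]  r_C2² + 28r_C2 − 333 = 0  ⇒  r_C2 = 9 (r>0 drops 1)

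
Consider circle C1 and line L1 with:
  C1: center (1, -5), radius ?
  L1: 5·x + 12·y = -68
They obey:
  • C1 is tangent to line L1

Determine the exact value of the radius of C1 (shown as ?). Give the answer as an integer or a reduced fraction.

1. [C1‖L1]  r_C1² − 1 = 0  ⇒  r_C1 = 1 (r>0 drops 1)

1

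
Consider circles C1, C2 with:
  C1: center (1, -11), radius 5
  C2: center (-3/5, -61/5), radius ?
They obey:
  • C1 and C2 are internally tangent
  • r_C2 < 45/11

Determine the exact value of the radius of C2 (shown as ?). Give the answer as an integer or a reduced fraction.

1. [int C1,C2]  r_C2² − 10r_C2 + 21 = 0  ⇒  r_C2 = 3 or 7
2. given r_C2 < 45/11: keep 3

3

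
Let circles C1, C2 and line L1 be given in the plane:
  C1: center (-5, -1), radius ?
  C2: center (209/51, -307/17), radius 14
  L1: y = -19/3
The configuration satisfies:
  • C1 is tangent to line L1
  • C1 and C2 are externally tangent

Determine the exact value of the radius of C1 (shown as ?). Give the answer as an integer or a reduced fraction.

1. [C1‖L1]  r_C1² − 256/9 = 0  ⇒  r_C1 = 16/3 (r>0 drops 1)
2. [ext C1·C2]  r_C1² + 28r_C1 − 1600/9 = 0  ⇒  r_C1 = 16/3 (r>0 drops 1)

16/3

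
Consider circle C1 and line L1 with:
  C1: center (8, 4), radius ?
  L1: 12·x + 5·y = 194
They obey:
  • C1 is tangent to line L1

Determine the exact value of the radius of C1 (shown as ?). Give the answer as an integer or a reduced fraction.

1. [C1‖L1]  r_C1² − 36 = 0  ⇒  r_C1 = 6 (r>0 drops 1)

6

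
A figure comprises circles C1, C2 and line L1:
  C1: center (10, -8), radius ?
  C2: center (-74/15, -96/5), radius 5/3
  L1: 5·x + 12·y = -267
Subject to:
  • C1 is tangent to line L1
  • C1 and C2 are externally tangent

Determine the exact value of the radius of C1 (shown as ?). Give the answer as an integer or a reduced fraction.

1. [C1‖L1]  r_C1² − 289 = 0  ⇒  r_C1 = 17 (r>0 drops 1)
2. [ext C1·C2]  r_C1² + (10/3)r_C1 − 1037/3 = 0  ⇒  r_C1 = 17 (r>0 drops 1)

17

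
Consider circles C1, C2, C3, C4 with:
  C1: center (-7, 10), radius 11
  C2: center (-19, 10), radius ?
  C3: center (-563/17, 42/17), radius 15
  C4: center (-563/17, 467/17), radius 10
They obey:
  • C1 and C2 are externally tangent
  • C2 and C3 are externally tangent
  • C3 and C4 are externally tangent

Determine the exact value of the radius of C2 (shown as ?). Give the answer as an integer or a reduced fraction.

1. [ext C1·C2]  r_C2² + 22r_C2 − 23 = 0  ⇒  r_C2 = 1 (r>0 drops 1)
2. [ext C2·C3]  r_C2² + 30r_C2 − 31 = 0  ⇒  r_C2 = 1 (r>0 drops 1)

1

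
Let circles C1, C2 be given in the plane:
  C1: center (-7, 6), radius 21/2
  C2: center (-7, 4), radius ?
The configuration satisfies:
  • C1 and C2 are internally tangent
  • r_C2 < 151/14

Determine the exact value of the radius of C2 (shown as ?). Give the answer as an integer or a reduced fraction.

1. [int C1,C2]  r_C2² − 21r_C2 + 425/4 = 0  ⇒  r_C2 = 17/2 or 25/2
2. given r_C2 < 151/14: keep 17/2

17/2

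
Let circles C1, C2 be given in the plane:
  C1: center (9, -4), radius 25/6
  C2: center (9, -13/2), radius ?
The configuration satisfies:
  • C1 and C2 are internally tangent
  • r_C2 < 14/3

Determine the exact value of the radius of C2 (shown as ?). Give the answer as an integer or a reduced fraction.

1. [int C1,C2]  r_C2² − (25/3)r_C2 + 100/9 = 0  ⇒  r_C2 = 5/3 or 20/3
2. given r_C2 < 14/3: keep 5/3

5/3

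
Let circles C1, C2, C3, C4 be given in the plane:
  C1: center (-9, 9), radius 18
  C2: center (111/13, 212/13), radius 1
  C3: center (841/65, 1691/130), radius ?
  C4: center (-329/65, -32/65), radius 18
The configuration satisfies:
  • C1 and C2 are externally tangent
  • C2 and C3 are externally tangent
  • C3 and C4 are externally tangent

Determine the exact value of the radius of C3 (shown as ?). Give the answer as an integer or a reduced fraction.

1. [ext C2·C3]  r_C3² + 2r_C3 − 117/4 = 0  ⇒  r_C3 = 9/2 (r>0 drops 1)
2. [ext C3·C4]  r_C3² + 36r_C3 − 729/4 = 0  ⇒  r_C3 = 9/2 (r>0 drops 1)

9/2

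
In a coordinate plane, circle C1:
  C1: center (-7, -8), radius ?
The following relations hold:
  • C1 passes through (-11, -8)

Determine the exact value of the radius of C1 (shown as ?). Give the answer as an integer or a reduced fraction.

4

1. [C1∋P]  r_C1² − 16 = 0  ⇒  r_C1 = 4 (r>0 drops 1)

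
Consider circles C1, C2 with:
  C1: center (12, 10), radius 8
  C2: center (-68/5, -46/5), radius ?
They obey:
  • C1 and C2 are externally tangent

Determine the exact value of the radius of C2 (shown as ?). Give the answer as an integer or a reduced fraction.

1. [ext C1·C2]  r_C2² + 16r_C2 − 960 = 0  ⇒  r_C2 = 24 (r>0 drops 1)

24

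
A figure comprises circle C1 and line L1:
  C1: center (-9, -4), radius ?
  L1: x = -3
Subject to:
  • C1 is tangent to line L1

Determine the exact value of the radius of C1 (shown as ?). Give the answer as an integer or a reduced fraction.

1. [C1‖L1]  r_C1² − 36 = 0  ⇒  r_C1 = 6 (r>0 drops 1)

6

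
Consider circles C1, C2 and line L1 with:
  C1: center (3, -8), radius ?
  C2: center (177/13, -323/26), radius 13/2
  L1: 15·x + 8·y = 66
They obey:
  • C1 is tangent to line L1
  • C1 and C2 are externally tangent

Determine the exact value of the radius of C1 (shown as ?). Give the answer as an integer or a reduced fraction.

5

1. [C1‖L1]  r_C1² − 25 = 0  ⇒  r_C1 = 5 (r>0 drops 1)
2. [ext C1·C2]  r_C1² + 13r_C1 − 90 = 0  ⇒  r_C1 = 5 (r>0 drops 1)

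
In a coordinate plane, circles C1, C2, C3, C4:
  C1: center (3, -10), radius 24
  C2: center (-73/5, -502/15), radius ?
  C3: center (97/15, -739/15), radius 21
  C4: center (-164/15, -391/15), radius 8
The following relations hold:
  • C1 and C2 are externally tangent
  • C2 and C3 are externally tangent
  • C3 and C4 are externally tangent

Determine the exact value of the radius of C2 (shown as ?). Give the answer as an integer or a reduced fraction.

16/3

1. [ext C1·C2]  r_C2² + 48r_C2 − 2560/9 = 0  ⇒  r_C2 = 16/3 (r>0 drops 1)
2. [ext C2·C3]  r_C2² + 42r_C2 − 2272/9 = 0  ⇒  r_C2 = 16/3 (r>0 drops 1)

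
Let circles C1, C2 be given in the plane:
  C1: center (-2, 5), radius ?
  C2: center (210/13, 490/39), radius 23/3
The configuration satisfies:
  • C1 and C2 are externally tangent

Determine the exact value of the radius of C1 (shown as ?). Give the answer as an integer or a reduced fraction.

12

1. [ext C1·C2]  r_C1² + (46/3)r_C1 − 328 = 0  ⇒  r_C1 = 12 (r>0 drops 1)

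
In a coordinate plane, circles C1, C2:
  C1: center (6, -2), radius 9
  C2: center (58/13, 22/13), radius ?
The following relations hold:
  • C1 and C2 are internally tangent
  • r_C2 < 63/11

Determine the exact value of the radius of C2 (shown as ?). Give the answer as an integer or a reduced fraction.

5

1. [int C1,C2]  r_C2² − 18r_C2 + 65 = 0  ⇒  r_C2 = 5 or 13
2. given r_C2 < 63/11: keep 5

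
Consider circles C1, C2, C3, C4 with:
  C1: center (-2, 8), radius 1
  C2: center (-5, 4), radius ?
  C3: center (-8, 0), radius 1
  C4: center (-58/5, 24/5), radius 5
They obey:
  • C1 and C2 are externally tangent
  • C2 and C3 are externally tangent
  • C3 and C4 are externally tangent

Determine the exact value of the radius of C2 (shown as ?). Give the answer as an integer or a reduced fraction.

4

1. [ext C1·C2]  r_C2² + 2r_C2 − 24 = 0  ⇒  r_C2 = 4 (r>0 drops 1)
2. [ext C2·C3]  r_C2² + 2r_C2 − 24 = 0  ⇒  r_C2 = 4 (r>0 drops 1)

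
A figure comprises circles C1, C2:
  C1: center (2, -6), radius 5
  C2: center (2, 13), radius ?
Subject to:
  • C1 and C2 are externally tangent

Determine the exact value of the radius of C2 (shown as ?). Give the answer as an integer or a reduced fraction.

14

1. [ext C1·C2]  r_C2² + 10r_C2 − 336 = 0  ⇒  r_C2 = 14 (r>0 drops 1)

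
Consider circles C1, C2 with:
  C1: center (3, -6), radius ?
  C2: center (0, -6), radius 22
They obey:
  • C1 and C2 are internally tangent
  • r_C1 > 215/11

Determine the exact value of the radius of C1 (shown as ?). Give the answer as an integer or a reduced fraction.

1. [int C1,C2]  r_C1² − 44r_C1 + 475 = 0  ⇒  r_C1 = 19 or 25
2. given r_C1 > 215/11: keep 25

25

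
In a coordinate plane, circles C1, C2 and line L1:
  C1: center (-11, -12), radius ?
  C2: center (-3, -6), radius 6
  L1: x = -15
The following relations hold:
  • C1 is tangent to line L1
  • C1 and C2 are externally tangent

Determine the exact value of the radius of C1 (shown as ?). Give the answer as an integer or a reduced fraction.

4

1. [C1‖L1]  r_C1² − 16 = 0  ⇒  r_C1 = 4 (r>0 drops 1)
2. [ext C1·C2]  r_C1² + 12r_C1 − 64 = 0  ⇒  r_C1 = 4 (r>0 drops 1)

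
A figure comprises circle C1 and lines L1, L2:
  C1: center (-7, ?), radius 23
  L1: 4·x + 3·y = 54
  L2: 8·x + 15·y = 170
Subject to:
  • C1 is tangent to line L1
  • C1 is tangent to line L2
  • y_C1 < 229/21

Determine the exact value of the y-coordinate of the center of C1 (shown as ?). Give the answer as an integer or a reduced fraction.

-11

1. [C1‖L1]  y_C1² − (164/3)y_C1 − 2167/3 = 0  ⇒  y_C1 = -11 or 197/3
2. [C1‖L2]  y_C1² − (452/15)y_C1 − 6787/15 = 0  ⇒  y_C1 = -11 or 617/15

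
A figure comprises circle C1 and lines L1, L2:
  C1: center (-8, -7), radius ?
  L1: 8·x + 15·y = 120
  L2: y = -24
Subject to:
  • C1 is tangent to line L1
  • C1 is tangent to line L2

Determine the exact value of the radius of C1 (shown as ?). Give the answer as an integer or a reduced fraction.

17

1. [C1‖L1]  r_C1² − 289 = 0  ⇒  r_C1 = 17 (r>0 drops 1)
2. [C1‖L2]  r_C1² − 289 = 0  ⇒  r_C1 = 17 (r>0 drops 1)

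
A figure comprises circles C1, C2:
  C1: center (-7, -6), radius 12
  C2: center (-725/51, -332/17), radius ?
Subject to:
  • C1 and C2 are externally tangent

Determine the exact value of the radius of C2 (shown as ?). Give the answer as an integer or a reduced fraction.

10/3

1. [ext C1·C2]  r_C2² + 24r_C2 − 820/9 = 0  ⇒  r_C2 = 10/3 (r>0 drops 1)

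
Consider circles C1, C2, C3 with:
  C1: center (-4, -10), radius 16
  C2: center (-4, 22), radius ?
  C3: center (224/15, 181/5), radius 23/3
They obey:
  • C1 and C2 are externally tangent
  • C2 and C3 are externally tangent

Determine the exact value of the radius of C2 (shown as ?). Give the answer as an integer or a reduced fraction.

1. [ext C1·C2]  r_C2² + 32r_C2 − 768 = 0  ⇒  r_C2 = 16 (r>0 drops 1)
2. [ext C2·C3]  r_C2² + (46/3)r_C2 − 1504/3 = 0  ⇒  r_C2 = 16 (r>0 drops 1)

16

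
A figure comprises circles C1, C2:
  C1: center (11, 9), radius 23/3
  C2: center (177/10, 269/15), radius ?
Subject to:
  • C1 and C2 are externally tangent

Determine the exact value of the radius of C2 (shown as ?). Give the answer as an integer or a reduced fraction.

1. [ext C1·C2]  r_C2² + (46/3)r_C2 − 791/12 = 0  ⇒  r_C2 = 7/2 (r>0 drops 1)

7/2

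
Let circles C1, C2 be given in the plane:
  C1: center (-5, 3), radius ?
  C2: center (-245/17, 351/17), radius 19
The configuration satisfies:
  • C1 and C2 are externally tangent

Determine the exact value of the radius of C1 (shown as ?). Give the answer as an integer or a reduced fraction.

1

1. [ext C1·C2]  r_C1² + 38r_C1 − 39 = 0  ⇒  r_C1 = 1 (r>0 drops 1)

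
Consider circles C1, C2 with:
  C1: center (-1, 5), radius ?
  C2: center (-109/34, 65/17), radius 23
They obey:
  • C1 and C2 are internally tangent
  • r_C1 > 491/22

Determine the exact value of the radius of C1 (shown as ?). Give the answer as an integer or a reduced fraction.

1. [int C1,C2]  r_C1² − 46r_C1 + 2091/4 = 0  ⇒  r_C1 = 41/2 or 51/2
2. given r_C1 > 491/22: keep 51/2

51/2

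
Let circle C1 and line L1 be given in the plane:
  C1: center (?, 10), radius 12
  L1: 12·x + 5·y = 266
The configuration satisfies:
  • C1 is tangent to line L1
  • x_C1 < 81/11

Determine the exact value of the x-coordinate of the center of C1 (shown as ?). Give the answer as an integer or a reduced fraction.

1. [C1‖L1]  x_C1² − 36x_C1 + 155 = 0  ⇒  x_C1 = 5 or 31
2. given x_C1 < 81/11: keep 5

5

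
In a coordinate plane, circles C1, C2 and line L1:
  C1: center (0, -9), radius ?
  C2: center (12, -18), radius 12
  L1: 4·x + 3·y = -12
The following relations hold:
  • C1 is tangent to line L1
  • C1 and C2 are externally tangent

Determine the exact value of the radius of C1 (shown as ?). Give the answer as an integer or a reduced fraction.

3

1. [C1‖L1]  r_C1² − 9 = 0  ⇒  r_C1 = 3 (r>0 drops 1)
2. [ext C1·C2]  r_C1² + 24r_C1 − 81 = 0  ⇒  r_C1 = 3 (r>0 drops 1)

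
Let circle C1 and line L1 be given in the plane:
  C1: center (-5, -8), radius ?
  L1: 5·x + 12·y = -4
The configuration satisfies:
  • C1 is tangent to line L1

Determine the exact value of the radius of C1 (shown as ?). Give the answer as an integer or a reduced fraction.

9

1. [C1‖L1]  r_C1² − 81 = 0  ⇒  r_C1 = 9 (r>0 drops 1)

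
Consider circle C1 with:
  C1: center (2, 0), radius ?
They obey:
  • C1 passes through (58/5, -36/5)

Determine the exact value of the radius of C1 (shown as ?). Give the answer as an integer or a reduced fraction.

12

1. [C1∋P]  r_C1² − 144 = 0  ⇒  r_C1 = 12 (r>0 drops 1)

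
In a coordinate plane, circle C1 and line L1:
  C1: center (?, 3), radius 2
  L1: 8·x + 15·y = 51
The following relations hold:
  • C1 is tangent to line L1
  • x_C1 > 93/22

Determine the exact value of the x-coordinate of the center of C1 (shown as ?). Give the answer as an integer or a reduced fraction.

1. [C1‖L1]  x_C1² − (3/2)x_C1 − 35/2 = 0  ⇒  x_C1 = -7/2 or 5
2. given x_C1 > 93/22: keep 5

5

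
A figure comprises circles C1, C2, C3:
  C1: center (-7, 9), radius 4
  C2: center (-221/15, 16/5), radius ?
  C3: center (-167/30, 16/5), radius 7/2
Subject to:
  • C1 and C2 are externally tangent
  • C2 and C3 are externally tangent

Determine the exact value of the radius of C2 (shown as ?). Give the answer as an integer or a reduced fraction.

1. [ext C1·C2]  r_C2² + 8r_C2 − 697/9 = 0  ⇒  r_C2 = 17/3 (r>0 drops 1)
2. [ext C2·C3]  r_C2² + 7r_C2 − 646/9 = 0  ⇒  r_C2 = 17/3 (r>0 drops 1)

17/3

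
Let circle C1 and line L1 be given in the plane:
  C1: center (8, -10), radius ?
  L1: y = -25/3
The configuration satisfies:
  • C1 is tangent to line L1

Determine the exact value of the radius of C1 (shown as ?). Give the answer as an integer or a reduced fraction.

5/3

1. [C1‖L1]  r_C1² − 25/9 = 0  ⇒  r_C1 = 5/3 (r>0 drops 1)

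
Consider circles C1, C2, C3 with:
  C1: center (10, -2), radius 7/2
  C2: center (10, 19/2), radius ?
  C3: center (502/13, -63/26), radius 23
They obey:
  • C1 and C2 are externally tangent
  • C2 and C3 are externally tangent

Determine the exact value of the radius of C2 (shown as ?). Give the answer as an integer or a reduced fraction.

8

1. [ext C1·C2]  r_C2² + 7r_C2 − 120 = 0  ⇒  r_C2 = 8 (r>0 drops 1)
2. [ext C2·C3]  r_C2² + 46r_C2 − 432 = 0  ⇒  r_C2 = 8 (r>0 drops 1)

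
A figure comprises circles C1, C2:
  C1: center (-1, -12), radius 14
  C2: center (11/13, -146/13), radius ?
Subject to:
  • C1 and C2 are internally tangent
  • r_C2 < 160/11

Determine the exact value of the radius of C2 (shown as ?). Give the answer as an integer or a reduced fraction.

12

1. [int C1,C2]  r_C2² − 28r_C2 + 192 = 0  ⇒  r_C2 = 12 or 16
2. given r_C2 < 160/11: keep 12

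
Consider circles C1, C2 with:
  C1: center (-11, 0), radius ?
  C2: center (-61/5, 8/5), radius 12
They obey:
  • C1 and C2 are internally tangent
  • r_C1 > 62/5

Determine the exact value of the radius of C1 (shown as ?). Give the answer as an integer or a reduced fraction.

14

1. [int C1,C2]  r_C1² − 24r_C1 + 140 = 0  ⇒  r_C1 = 10 or 14
2. given r_C1 > 62/5: keep 14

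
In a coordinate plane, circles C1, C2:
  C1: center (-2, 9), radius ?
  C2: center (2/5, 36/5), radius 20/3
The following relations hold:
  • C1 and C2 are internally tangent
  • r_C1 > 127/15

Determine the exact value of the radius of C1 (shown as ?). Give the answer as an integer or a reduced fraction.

1. [int C1,C2]  r_C1² − (40/3)r_C1 + 319/9 = 0  ⇒  r_C1 = 11/3 or 29/3
2. given r_C1 > 127/15: keep 29/3

29/3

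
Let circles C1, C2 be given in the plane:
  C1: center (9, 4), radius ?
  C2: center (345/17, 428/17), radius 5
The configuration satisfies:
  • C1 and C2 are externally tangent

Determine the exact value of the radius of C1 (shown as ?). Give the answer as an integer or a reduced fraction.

1. [ext C1·C2]  r_C1² + 10r_C1 − 551 = 0  ⇒  r_C1 = 19 (r>0 drops 1)

19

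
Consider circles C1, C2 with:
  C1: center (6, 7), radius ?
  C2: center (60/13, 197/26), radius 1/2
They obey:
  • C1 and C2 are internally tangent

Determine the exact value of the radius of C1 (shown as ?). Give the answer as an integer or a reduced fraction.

2

1. [int C1,C2]  r_C1² − 1r_C1 − 2 = 0  ⇒  r_C1 = 2 (r>0 drops 1)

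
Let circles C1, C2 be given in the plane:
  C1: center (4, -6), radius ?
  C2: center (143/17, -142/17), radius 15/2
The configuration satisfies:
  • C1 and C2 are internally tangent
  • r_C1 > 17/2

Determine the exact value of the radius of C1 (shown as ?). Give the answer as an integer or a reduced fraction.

1. [int C1,C2]  r_C1² − 15r_C1 + 125/4 = 0  ⇒  r_C1 = 5/2 or 25/2
2. given r_C1 > 17/2: keep 25/2

25/2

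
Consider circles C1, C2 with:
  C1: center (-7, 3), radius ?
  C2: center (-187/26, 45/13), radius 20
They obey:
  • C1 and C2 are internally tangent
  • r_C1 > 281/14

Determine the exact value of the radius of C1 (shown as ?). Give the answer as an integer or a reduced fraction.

1. [int C1,C2]  r_C1² − 40r_C1 + 1599/4 = 0  ⇒  r_C1 = 39/2 or 41/2
2. given r_C1 > 281/14: keep 41/2

41/2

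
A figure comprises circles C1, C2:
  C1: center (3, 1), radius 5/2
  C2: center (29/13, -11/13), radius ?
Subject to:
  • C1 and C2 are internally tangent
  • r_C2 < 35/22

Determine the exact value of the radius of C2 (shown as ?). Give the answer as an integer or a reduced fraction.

1. [int C1,C2]  r_C2² − 5r_C2 + 9/4 = 0  ⇒  r_C2 = 1/2 or 9/2
2. given r_C2 < 35/22: keep 1/2

1/2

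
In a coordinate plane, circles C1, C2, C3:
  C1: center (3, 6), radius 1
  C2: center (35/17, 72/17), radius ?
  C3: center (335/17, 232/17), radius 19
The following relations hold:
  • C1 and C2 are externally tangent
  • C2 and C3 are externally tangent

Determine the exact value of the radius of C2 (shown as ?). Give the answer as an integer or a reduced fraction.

1

1. [ext C1·C2]  r_C2² + 2r_C2 − 3 = 0  ⇒  r_C2 = 1 (r>0 drops 1)
2. [ext C2·C3]  r_C2² + 38r_C2 − 39 = 0  ⇒  r_C2 = 1 (r>0 drops 1)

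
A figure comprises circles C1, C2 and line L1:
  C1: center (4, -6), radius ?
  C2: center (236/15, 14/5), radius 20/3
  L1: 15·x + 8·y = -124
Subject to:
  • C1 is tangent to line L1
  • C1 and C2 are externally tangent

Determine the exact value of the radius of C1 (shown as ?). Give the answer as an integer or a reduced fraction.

8

1. [C1‖L1]  r_C1² − 64 = 0  ⇒  r_C1 = 8 (r>0 drops 1)
2. [ext C1·C2]  r_C1² + (40/3)r_C1 − 512/3 = 0  ⇒  r_C1 = 8 (r>0 drops 1)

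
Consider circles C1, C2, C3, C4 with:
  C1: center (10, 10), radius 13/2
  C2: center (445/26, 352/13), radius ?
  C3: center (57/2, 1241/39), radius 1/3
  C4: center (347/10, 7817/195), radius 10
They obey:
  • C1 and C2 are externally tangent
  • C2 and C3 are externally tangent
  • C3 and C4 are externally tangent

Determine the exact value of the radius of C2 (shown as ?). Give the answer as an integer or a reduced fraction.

12

1. [ext C1·C2]  r_C2² + 13r_C2 − 300 = 0  ⇒  r_C2 = 12 (r>0 drops 1)
2. [ext C2·C3]  r_C2² + (2/3)r_C2 − 152 = 0  ⇒  r_C2 = 12 (r>0 drops 1)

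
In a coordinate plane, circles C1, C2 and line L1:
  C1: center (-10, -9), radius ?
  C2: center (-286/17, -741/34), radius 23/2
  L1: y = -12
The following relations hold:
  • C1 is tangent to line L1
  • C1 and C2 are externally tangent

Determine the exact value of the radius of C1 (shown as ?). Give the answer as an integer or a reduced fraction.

3

1. [C1‖L1]  r_C1² − 9 = 0  ⇒  r_C1 = 3 (r>0 drops 1)
2. [ext C1·C2]  r_C1² + 23r_C1 − 78 = 0  ⇒  r_C1 = 3 (r>0 drops 1)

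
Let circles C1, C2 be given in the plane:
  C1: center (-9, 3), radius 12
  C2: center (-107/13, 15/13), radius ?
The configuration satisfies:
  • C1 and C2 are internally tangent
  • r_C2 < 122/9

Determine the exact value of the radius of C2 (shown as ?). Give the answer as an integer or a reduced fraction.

10

1. [int C1,C2]  r_C2² − 24r_C2 + 140 = 0  ⇒  r_C2 = 10 or 14
2. given r_C2 < 122/9: keep 10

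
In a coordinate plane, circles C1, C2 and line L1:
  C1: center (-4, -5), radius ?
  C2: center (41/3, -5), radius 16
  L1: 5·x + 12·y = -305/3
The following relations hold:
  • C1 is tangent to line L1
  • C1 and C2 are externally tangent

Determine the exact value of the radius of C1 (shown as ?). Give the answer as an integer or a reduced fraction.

5/3

1. [C1‖L1]  r_C1² − 25/9 = 0  ⇒  r_C1 = 5/3 (r>0 drops 1)
2. [ext C1·C2]  r_C1² + 32r_C1 − 505/9 = 0  ⇒  r_C1 = 5/3 (r>0 drops 1)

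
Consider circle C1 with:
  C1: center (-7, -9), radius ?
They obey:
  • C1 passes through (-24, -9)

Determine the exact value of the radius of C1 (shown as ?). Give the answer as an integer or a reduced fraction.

17

1. [C1∋P]  r_C1² − 289 = 0  ⇒  r_C1 = 17 (r>0 drops 1)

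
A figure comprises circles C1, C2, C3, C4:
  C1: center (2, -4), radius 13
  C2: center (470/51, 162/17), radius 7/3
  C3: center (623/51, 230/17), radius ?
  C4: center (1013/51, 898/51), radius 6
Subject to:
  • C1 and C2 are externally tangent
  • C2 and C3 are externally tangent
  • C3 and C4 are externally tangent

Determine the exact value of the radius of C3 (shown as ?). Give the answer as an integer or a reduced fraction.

8/3

1. [ext C2·C3]  r_C3² + (14/3)r_C3 − 176/9 = 0  ⇒  r_C3 = 8/3 (r>0 drops 1)
2. [ext C3·C4]  r_C3² + 12r_C3 − 352/9 = 0  ⇒  r_C3 = 8/3 (r>0 drops 1)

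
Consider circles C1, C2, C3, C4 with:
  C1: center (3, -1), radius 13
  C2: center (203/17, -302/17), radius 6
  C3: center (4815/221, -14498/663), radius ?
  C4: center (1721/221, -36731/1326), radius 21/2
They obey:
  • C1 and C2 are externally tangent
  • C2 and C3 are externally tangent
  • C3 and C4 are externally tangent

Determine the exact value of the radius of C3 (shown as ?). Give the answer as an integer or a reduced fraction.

14/3

1. [ext C2·C3]  r_C3² + 12r_C3 − 700/9 = 0  ⇒  r_C3 = 14/3 (r>0 drops 1)
2. [ext C3·C4]  r_C3² + 21r_C3 − 1078/9 = 0  ⇒  r_C3 = 14/3 (r>0 drops 1)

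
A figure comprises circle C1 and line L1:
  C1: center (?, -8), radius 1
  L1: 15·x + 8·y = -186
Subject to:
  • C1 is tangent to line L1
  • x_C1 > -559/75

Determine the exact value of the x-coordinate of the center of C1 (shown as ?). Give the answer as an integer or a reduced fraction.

-7

1. [C1‖L1]  x_C1² + (244/15)x_C1 + 973/15 = 0  ⇒  x_C1 = -139/15 or -7
2. given x_C1 > -559/75: keep -7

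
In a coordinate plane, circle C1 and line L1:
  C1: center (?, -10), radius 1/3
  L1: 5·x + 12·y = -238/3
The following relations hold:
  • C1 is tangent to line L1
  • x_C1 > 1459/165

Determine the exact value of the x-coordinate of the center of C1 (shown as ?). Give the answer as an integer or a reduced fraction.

9

1. [C1‖L1]  x_C1² − (244/15)x_C1 + 327/5 = 0  ⇒  x_C1 = 109/15 or 9
2. given x_C1 > 1459/165: keep 9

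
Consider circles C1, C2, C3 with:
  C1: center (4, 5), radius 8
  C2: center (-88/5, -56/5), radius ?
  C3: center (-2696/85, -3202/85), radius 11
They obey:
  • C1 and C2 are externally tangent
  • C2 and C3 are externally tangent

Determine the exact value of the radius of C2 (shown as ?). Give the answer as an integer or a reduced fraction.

1. [ext C1·C2]  r_C2² + 16r_C2 − 665 = 0  ⇒  r_C2 = 19 (r>0 drops 1)
2. [ext C2·C3]  r_C2² + 22r_C2 − 779 = 0  ⇒  r_C2 = 19 (r>0 drops 1)

19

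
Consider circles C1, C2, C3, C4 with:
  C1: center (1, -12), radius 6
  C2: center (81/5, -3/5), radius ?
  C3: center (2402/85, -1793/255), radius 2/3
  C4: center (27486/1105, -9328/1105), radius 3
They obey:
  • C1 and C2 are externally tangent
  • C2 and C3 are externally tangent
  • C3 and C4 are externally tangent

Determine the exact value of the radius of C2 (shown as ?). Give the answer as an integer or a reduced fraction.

1. [ext C1·C2]  r_C2² + 12r_C2 − 325 = 0  ⇒  r_C2 = 13 (r>0 drops 1)
2. [ext C2·C3]  r_C2² + (4/3)r_C2 − 559/3 = 0  ⇒  r_C2 = 13 (r>0 drops 1)

13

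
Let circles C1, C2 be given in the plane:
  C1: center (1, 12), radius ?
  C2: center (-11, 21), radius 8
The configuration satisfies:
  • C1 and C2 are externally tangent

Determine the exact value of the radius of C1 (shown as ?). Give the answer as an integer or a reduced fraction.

1. [ext C1·C2]  r_C1² + 16r_C1 − 161 = 0  ⇒  r_C1 = 7 (r>0 drops 1)

7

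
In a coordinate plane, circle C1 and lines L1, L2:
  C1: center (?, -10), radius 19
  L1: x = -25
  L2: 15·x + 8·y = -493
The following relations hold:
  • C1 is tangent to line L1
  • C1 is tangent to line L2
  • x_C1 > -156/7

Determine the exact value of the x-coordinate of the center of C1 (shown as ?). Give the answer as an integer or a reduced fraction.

-6

1. [C1‖L1]  x_C1² + 50x_C1 + 264 = 0  ⇒  x_C1 = -44 or -6
2. [C1‖L2]  x_C1² + (826/15)x_C1 + 1472/5 = 0  ⇒  x_C1 = -736/15 or -6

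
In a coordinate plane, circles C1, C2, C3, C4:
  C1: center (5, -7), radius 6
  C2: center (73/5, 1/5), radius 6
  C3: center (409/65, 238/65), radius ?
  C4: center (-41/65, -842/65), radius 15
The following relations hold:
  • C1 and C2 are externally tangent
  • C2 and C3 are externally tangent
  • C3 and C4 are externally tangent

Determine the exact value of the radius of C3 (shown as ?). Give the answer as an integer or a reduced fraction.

3

1. [ext C2·C3]  r_C3² + 12r_C3 − 45 = 0  ⇒  r_C3 = 3 (r>0 drops 1)
2. [ext C3·C4]  r_C3² + 30r_C3 − 99 = 0  ⇒  r_C3 = 3 (r>0 drops 1)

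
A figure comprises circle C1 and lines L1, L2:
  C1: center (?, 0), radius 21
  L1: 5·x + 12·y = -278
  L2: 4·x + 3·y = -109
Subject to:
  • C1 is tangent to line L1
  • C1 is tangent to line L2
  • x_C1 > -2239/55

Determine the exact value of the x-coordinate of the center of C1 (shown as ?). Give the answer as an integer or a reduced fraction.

1. [C1‖L1]  x_C1² + (556/5)x_C1 + 551/5 = 0  ⇒  x_C1 = -551/5 or -1
2. [C1‖L2]  x_C1² + (109/2)x_C1 + 107/2 = 0  ⇒  x_C1 = -107/2 or -1

-1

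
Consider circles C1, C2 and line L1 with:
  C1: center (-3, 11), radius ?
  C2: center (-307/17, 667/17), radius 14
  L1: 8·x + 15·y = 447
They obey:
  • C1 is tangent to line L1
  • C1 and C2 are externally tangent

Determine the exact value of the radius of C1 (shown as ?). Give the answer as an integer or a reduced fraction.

18

1. [C1‖L1]  r_C1² − 324 = 0  ⇒  r_C1 = 18 (r>0 drops 1)
2. [ext C1·C2]  r_C1² + 28r_C1 − 828 = 0  ⇒  r_C1 = 18 (r>0 drops 1)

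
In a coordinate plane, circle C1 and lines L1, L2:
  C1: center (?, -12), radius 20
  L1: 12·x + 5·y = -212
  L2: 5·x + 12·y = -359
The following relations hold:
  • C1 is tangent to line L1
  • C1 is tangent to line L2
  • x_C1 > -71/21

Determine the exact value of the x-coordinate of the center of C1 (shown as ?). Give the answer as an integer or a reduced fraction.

9

1. [C1‖L1]  x_C1² + (76/3)x_C1 − 309 = 0  ⇒  x_C1 = -103/3 or 9
2. [C1‖L2]  x_C1² + 86x_C1 − 855 = 0  ⇒  x_C1 = -95 or 9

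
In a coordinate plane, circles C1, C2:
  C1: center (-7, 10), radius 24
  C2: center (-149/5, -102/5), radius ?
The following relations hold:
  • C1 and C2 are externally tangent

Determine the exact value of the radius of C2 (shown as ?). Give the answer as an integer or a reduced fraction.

1. [ext C1·C2]  r_C2² + 48r_C2 − 868 = 0  ⇒  r_C2 = 14 (r>0 drops 1)

14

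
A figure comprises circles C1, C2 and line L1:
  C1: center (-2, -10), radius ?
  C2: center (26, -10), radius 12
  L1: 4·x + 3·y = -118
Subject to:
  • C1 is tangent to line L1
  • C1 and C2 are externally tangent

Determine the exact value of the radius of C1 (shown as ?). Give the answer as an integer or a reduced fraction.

1. [C1‖L1]  r_C1² − 256 = 0  ⇒  r_C1 = 16 (r>0 drops 1)
2. [ext C1·C2]  r_C1² + 24r_C1 − 640 = 0  ⇒  r_C1 = 16 (r>0 drops 1)

16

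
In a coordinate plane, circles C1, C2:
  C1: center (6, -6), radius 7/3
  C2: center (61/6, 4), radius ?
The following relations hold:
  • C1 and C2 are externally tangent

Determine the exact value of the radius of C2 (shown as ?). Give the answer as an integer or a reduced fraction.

17/2

1. [ext C1·C2]  r_C2² + (14/3)r_C2 − 1343/12 = 0  ⇒  r_C2 = 17/2 (r>0 drops 1)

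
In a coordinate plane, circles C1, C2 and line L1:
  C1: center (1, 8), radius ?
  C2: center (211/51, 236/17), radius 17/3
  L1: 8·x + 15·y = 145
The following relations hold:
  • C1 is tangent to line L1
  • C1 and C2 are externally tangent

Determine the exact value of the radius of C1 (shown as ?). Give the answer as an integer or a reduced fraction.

1

1. [C1‖L1]  r_C1² − 1 = 0  ⇒  r_C1 = 1 (r>0 drops 1)
2. [ext C1·C2]  r_C1² + (34/3)r_C1 − 37/3 = 0  ⇒  r_C1 = 1 (r>0 drops 1)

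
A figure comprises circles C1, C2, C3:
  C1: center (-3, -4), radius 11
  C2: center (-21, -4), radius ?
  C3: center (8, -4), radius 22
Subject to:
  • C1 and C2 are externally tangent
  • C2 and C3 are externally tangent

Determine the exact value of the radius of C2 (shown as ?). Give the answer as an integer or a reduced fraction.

7

1. [ext C1·C2]  r_C2² + 22r_C2 − 203 = 0  ⇒  r_C2 = 7 (r>0 drops 1)
2. [ext C2·C3]  r_C2² + 44r_C2 − 357 = 0  ⇒  r_C2 = 7 (r>0 drops 1)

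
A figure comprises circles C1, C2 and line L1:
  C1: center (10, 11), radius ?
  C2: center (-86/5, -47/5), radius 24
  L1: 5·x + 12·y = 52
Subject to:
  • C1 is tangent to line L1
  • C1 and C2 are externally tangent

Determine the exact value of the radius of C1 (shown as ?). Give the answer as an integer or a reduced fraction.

1. [C1‖L1]  r_C1² − 100 = 0  ⇒  r_C1 = 10 (r>0 drops 1)
2. [ext C1·C2]  r_C1² + 48r_C1 − 580 = 0  ⇒  r_C1 = 10 (r>0 drops 1)

10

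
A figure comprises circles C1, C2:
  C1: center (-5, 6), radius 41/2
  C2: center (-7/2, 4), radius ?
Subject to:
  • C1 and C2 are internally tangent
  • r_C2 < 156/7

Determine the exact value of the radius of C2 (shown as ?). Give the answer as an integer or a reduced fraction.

18

1. [int C1,C2]  r_C2² − 41r_C2 + 414 = 0  ⇒  r_C2 = 18 or 23
2. given r_C2 < 156/7: keep 18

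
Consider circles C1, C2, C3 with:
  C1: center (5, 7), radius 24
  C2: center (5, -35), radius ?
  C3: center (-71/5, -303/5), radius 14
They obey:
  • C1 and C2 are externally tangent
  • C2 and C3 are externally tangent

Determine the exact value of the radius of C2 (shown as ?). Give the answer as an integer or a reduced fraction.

1. [ext C1·C2]  r_C2² + 48r_C2 − 1188 = 0  ⇒  r_C2 = 18 (r>0 drops 1)
2. [ext C2·C3]  r_C2² + 28r_C2 − 828 = 0  ⇒  r_C2 = 18 (r>0 drops 1)

18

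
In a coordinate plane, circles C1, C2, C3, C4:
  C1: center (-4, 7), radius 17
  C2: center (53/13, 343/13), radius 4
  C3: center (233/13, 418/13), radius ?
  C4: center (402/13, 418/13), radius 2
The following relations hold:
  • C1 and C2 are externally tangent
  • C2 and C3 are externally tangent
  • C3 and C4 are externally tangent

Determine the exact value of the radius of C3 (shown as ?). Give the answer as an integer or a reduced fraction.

11

1. [ext C2·C3]  r_C3² + 8r_C3 − 209 = 0  ⇒  r_C3 = 11 (r>0 drops 1)
2. [ext C3·C4]  r_C3² + 4r_C3 − 165 = 0  ⇒  r_C3 = 11 (r>0 drops 1)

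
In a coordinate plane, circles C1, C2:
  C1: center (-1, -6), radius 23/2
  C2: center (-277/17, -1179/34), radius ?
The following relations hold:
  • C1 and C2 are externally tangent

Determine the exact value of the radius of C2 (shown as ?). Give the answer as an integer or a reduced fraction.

1. [ext C1·C2]  r_C2² + 23r_C2 − 924 = 0  ⇒  r_C2 = 21 (r>0 drops 1)

21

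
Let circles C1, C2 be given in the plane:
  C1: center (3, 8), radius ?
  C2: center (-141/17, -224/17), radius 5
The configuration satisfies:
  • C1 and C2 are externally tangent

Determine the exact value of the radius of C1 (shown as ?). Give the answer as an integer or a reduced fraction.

1. [ext C1·C2]  r_C1² + 10r_C1 − 551 = 0  ⇒  r_C1 = 19 (r>0 drops 1)

19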